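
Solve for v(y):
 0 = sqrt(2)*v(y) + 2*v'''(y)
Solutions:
 v(y) = C3*exp(-2^(5/6)*y/2) + (C1*sin(2^(5/6)*sqrt(3)*y/4) + C2*cos(2^(5/6)*sqrt(3)*y/4))*exp(2^(5/6)*y/4)


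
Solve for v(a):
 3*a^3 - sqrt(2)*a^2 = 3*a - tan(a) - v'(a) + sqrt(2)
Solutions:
 v(a) = C1 - 3*a^4/4 + sqrt(2)*a^3/3 + 3*a^2/2 + sqrt(2)*a + log(cos(a))


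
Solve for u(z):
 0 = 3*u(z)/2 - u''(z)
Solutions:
 u(z) = C1*exp(-sqrt(6)*z/2) + C2*exp(sqrt(6)*z/2)


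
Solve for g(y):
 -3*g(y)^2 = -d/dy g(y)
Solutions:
 g(y) = -1/(C1 + 3*y)


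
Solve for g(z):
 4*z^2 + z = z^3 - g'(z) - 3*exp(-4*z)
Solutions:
 g(z) = C1 + z^4/4 - 4*z^3/3 - z^2/2 + 3*exp(-4*z)/4


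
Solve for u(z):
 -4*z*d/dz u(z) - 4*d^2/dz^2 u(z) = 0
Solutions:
 u(z) = C1 + C2*erf(sqrt(2)*z/2)


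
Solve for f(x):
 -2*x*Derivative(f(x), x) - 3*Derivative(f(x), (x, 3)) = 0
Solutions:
 f(x) = C1 + Integral(C2*airyai(-2^(1/3)*3^(2/3)*x/3) + C3*airybi(-2^(1/3)*3^(2/3)*x/3), x)


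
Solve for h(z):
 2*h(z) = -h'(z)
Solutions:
 h(z) = C1*exp(-2*z)


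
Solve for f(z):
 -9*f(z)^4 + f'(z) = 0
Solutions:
 f(z) = (-1/(C1 + 27*z))^(1/3)
 f(z) = (-1/(C1 + 9*z))^(1/3)*(-3^(2/3) - 3*3^(1/6)*I)/6
 f(z) = (-1/(C1 + 9*z))^(1/3)*(-3^(2/3) + 3*3^(1/6)*I)/6


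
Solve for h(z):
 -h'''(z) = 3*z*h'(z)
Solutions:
 h(z) = C1 + Integral(C2*airyai(-3^(1/3)*z) + C3*airybi(-3^(1/3)*z), z)


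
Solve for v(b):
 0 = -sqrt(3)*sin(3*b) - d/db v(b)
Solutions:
 v(b) = C1 + sqrt(3)*cos(3*b)/3


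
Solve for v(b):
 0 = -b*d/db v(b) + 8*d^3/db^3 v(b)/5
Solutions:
 v(b) = C1 + Integral(C2*airyai(5^(1/3)*b/2) + C3*airybi(5^(1/3)*b/2), b)


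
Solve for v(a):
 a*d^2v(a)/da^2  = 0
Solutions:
 v(a) = C1 + C2*a


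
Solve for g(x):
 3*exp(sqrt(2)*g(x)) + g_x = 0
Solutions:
 g(x) = sqrt(2)*(2*log(1/(C1 + 3*x)) - log(2))/4


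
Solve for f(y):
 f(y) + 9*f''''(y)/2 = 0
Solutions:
 f(y) = (C1*sin(2^(3/4)*sqrt(3)*y/6) + C2*cos(2^(3/4)*sqrt(3)*y/6))*exp(-2^(3/4)*sqrt(3)*y/6) + (C3*sin(2^(3/4)*sqrt(3)*y/6) + C4*cos(2^(3/4)*sqrt(3)*y/6))*exp(2^(3/4)*sqrt(3)*y/6)


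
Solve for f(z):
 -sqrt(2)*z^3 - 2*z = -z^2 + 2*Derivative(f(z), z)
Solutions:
 f(z) = C1 - sqrt(2)*z^4/8 + z^3/6 - z^2/2


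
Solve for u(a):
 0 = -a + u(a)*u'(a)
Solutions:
 u(a) = -sqrt(C1 + a^2)
 u(a) = sqrt(C1 + a^2)


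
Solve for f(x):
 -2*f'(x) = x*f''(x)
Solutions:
 f(x) = C1 + C2/x


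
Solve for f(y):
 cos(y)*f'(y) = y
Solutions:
 f(y) = C1 + Integral(y/cos(y), y)


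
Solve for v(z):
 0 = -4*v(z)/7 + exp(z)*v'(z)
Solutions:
 v(z) = C1*exp(-4*exp(-z)/7)


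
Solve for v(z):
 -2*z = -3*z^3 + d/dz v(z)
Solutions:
 v(z) = C1 + 3*z^4/4 - z^2


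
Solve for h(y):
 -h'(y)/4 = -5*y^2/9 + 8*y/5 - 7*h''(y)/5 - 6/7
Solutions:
 h(y) = C1 + C2*exp(5*y/28) + 20*y^3/27 + 416*y^2/45 + 168472*y/1575


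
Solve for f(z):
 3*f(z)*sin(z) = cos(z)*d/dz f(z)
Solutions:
 f(z) = C1/cos(z)^3


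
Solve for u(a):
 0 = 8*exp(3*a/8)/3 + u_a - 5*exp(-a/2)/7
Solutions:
 u(a) = C1 - 64*exp(3*a/8)/9 - 10*exp(-a/2)/7


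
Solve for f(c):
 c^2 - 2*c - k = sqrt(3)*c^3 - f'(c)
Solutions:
 f(c) = C1 + sqrt(3)*c^4/4 - c^3/3 + c^2 + c*k


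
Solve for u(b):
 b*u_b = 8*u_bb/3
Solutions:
 u(b) = C1 + C2*erfi(sqrt(3)*b/4)


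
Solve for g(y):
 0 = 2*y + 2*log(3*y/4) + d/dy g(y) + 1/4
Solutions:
 g(y) = C1 - y^2 - 2*y*log(y) + y*log(16/9) + 7*y/4


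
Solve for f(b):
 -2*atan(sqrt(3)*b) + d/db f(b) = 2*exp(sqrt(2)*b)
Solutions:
 f(b) = C1 + 2*b*atan(sqrt(3)*b) + sqrt(2)*exp(sqrt(2)*b) - sqrt(3)*log(3*b^2 + 1)/3


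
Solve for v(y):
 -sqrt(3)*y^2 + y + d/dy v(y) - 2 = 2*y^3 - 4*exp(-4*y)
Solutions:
 v(y) = C1 + y^4/2 + sqrt(3)*y^3/3 - y^2/2 + 2*y + exp(-4*y)


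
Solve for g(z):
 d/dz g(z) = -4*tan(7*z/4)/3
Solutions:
 g(z) = C1 + 16*log(cos(7*z/4))/21


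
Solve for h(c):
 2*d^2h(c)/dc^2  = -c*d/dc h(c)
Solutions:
 h(c) = C1 + C2*erf(c/2)


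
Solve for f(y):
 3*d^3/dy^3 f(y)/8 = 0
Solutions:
 f(y) = C1 + C2*y + C3*y^2


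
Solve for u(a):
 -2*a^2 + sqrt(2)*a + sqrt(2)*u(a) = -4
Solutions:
 u(a) = sqrt(2)*a^2 - a - 2*sqrt(2)


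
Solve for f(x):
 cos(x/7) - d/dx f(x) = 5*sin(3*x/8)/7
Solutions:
 f(x) = C1 + 7*sin(x/7) + 40*cos(3*x/8)/21


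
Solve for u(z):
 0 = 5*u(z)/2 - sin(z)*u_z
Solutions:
 u(z) = C1*(cos(z) - 1)^(5/4)/(cos(z) + 1)^(5/4)


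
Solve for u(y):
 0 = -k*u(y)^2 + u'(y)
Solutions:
 u(y) = -1/(C1 + k*y)


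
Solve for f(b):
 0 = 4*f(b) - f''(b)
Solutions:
 f(b) = C1*exp(-2*b) + C2*exp(2*b)


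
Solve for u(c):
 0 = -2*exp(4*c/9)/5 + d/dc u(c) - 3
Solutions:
 u(c) = C1 + 3*c + 9*exp(4*c/9)/10


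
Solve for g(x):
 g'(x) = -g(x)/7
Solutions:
 g(x) = C1*exp(-x/7)


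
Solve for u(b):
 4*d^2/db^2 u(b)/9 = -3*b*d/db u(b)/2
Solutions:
 u(b) = C1 + C2*erf(3*sqrt(3)*b/4)


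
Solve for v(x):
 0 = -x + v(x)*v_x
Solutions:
 v(x) = -sqrt(C1 + x^2)
 v(x) = sqrt(C1 + x^2)


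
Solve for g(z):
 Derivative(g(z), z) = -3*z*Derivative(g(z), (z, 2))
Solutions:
 g(z) = C1 + C2*z^(2/3)


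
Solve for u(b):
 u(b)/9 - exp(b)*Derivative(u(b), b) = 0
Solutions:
 u(b) = C1*exp(-exp(-b)/9)


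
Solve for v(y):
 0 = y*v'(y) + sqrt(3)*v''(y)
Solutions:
 v(y) = C1 + C2*erf(sqrt(2)*3^(3/4)*y/6)


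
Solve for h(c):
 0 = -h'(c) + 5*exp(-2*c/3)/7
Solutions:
 h(c) = C1 - 15*exp(-2*c/3)/14


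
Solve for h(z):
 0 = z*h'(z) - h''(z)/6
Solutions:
 h(z) = C1 + C2*erfi(sqrt(3)*z)


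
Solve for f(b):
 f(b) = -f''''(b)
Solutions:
 f(b) = (C1*sin(sqrt(2)*b/2) + C2*cos(sqrt(2)*b/2))*exp(-sqrt(2)*b/2) + (C3*sin(sqrt(2)*b/2) + C4*cos(sqrt(2)*b/2))*exp(sqrt(2)*b/2)


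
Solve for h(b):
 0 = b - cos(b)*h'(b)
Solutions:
 h(b) = C1 + Integral(b/cos(b), b)


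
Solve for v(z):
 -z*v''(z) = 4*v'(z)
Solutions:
 v(z) = C1 + C2/z^3


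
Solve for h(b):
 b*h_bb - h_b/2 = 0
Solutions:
 h(b) = C1 + C2*b^(3/2)


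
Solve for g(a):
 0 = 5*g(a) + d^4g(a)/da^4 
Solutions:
 g(a) = (C1*sin(sqrt(2)*5^(1/4)*a/2) + C2*cos(sqrt(2)*5^(1/4)*a/2))*exp(-sqrt(2)*5^(1/4)*a/2) + (C3*sin(sqrt(2)*5^(1/4)*a/2) + C4*cos(sqrt(2)*5^(1/4)*a/2))*exp(sqrt(2)*5^(1/4)*a/2)


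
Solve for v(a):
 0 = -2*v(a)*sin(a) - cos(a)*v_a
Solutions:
 v(a) = C1*cos(a)^2


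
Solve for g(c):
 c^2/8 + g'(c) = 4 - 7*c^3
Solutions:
 g(c) = C1 - 7*c^4/4 - c^3/24 + 4*c


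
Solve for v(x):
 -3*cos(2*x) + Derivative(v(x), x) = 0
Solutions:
 v(x) = C1 + 3*sin(2*x)/2


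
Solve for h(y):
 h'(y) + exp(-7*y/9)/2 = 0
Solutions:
 h(y) = C1 + 9*exp(-7*y/9)/14


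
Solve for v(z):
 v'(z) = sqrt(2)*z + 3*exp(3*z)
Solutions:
 v(z) = C1 + sqrt(2)*z^2/2 + exp(3*z)


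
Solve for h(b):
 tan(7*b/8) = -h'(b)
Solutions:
 h(b) = C1 + 8*log(cos(7*b/8))/7


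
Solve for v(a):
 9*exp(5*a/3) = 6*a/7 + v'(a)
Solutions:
 v(a) = C1 - 3*a^2/7 + 27*exp(5*a/3)/5


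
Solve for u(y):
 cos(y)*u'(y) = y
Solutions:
 u(y) = C1 + Integral(y/cos(y), y)


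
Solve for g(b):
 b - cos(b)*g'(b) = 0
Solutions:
 g(b) = C1 + Integral(b/cos(b), b)


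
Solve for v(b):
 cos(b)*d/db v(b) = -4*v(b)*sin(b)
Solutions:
 v(b) = C1*cos(b)^4


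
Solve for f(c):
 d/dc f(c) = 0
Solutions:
 f(c) = C1


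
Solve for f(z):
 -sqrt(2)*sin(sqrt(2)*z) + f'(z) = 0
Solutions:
 f(z) = C1 - cos(sqrt(2)*z)


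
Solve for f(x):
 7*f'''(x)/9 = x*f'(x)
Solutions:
 f(x) = C1 + Integral(C2*airyai(21^(2/3)*x/7) + C3*airybi(21^(2/3)*x/7), x)


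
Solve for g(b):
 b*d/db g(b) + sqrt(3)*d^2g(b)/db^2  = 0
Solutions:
 g(b) = C1 + C2*erf(sqrt(2)*3^(3/4)*b/6)


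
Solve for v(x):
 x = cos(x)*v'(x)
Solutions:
 v(x) = C1 + Integral(x/cos(x), x)


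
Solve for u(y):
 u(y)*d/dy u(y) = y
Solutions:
 u(y) = -sqrt(C1 + y^2)
 u(y) = sqrt(C1 + y^2)


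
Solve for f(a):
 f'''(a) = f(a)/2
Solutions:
 f(a) = C3*exp(2^(2/3)*a/2) + (C1*sin(2^(2/3)*sqrt(3)*a/4) + C2*cos(2^(2/3)*sqrt(3)*a/4))*exp(-2^(2/3)*a/4)


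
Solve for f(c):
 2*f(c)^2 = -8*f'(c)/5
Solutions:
 f(c) = 4/(C1 + 5*c)


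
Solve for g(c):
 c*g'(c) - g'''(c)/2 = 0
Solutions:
 g(c) = C1 + Integral(C2*airyai(2^(1/3)*c) + C3*airybi(2^(1/3)*c), c)


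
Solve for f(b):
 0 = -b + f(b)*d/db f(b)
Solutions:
 f(b) = -sqrt(C1 + b^2)
 f(b) = sqrt(C1 + b^2)


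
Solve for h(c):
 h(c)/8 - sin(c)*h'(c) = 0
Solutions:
 h(c) = C1*(cos(c) - 1)^(1/16)/(cos(c) + 1)^(1/16)


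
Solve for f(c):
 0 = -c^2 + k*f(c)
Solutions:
 f(c) = c^2/k


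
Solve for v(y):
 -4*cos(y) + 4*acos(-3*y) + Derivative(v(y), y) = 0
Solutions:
 v(y) = C1 - 4*y*acos(-3*y) - 4*sqrt(1 - 9*y^2)/3 + 4*sin(y)


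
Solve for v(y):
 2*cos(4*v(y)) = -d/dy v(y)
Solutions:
 v(y) = -asin((C1 + exp(16*y))/(C1 - exp(16*y)))/4 + pi/4
 v(y) = asin((C1 + exp(16*y))/(C1 - exp(16*y)))/4


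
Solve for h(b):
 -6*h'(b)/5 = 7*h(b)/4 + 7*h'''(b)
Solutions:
 h(b) = C1*exp(-35^(1/3)*b*(-(1225 + sqrt(1518545))^(1/3) + 8*35^(1/3)/(1225 + sqrt(1518545))^(1/3))/140)*sin(sqrt(3)*35^(1/3)*b*(8*35^(1/3)/(1225 + sqrt(1518545))^(1/3) + (1225 + sqrt(1518545))^(1/3))/140) + C2*exp(-35^(1/3)*b*(-(1225 + sqrt(1518545))^(1/3) + 8*35^(1/3)/(1225 + sqrt(1518545))^(1/3))/140)*cos(sqrt(3)*35^(1/3)*b*(8*35^(1/3)/(1225 + sqrt(1518545))^(1/3) + (1225 + sqrt(1518545))^(1/3))/140) + C3*exp(35^(1/3)*b*(-(1225 + sqrt(1518545))^(1/3) + 8*35^(1/3)/(1225 + sqrt(1518545))^(1/3))/70)


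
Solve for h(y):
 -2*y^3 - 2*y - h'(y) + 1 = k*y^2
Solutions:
 h(y) = C1 - k*y^3/3 - y^4/2 - y^2 + y


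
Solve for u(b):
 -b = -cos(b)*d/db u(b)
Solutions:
 u(b) = C1 + Integral(b/cos(b), b)


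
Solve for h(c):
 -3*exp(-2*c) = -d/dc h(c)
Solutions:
 h(c) = C1 - 3*exp(-2*c)/2


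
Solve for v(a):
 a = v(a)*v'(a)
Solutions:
 v(a) = -sqrt(C1 + a^2)
 v(a) = sqrt(C1 + a^2)


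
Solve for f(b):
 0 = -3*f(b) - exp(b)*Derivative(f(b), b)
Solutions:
 f(b) = C1*exp(3*exp(-b))


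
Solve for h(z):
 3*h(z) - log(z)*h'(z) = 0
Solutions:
 h(z) = C1*exp(3*li(z))


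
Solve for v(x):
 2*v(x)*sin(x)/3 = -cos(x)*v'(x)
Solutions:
 v(x) = C1*cos(x)^(2/3)


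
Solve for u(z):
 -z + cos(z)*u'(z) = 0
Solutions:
 u(z) = C1 + Integral(z/cos(z), z)


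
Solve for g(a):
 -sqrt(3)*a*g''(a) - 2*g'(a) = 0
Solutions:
 g(a) = C1 + C2*a^(1 - 2*sqrt(3)/3)


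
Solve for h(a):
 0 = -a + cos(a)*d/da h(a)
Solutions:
 h(a) = C1 + Integral(a/cos(a), a)


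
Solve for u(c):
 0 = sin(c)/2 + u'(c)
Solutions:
 u(c) = C1 + cos(c)/2


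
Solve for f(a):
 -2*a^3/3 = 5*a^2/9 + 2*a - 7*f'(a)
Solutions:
 f(a) = C1 + a^4/42 + 5*a^3/189 + a^2/7


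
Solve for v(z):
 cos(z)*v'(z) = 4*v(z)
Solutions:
 v(z) = C1*(sin(z)^2 + 2*sin(z) + 1)/(sin(z)^2 - 2*sin(z) + 1)


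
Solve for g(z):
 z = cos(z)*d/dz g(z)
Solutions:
 g(z) = C1 + Integral(z/cos(z), z)


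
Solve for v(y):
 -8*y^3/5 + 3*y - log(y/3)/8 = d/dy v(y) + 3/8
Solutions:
 v(y) = C1 - 2*y^4/5 + 3*y^2/2 - y*log(y)/8 - y/4 + y*log(3)/8


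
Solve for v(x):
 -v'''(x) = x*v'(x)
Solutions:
 v(x) = C1 + Integral(C2*airyai(-x) + C3*airybi(-x), x)


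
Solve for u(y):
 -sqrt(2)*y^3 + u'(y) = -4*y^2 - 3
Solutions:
 u(y) = C1 + sqrt(2)*y^4/4 - 4*y^3/3 - 3*y


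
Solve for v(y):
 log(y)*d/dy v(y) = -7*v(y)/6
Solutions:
 v(y) = C1*exp(-7*li(y)/6)


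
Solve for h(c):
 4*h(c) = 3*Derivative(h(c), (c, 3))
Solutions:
 h(c) = C3*exp(6^(2/3)*c/3) + (C1*sin(2^(2/3)*3^(1/6)*c/2) + C2*cos(2^(2/3)*3^(1/6)*c/2))*exp(-6^(2/3)*c/6)


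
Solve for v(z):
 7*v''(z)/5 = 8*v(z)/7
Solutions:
 v(z) = C1*exp(-2*sqrt(10)*z/7) + C2*exp(2*sqrt(10)*z/7)


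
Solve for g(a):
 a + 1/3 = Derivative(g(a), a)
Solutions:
 g(a) = C1 + a^2/2 + a/3


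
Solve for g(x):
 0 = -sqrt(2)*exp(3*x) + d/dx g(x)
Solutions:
 g(x) = C1 + sqrt(2)*exp(3*x)/3


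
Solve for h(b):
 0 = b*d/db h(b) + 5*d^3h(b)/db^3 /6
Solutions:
 h(b) = C1 + Integral(C2*airyai(-5^(2/3)*6^(1/3)*b/5) + C3*airybi(-5^(2/3)*6^(1/3)*b/5), b)


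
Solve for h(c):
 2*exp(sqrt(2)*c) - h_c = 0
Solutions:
 h(c) = C1 + sqrt(2)*exp(sqrt(2)*c)


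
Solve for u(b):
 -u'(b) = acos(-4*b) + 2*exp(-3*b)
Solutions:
 u(b) = C1 - b*acos(-4*b) - sqrt(1 - 16*b^2)/4 + 2*exp(-3*b)/3


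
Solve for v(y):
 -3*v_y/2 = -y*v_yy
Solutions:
 v(y) = C1 + C2*y^(5/2)


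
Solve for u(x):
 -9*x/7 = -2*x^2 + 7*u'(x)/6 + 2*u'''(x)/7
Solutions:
 u(x) = C1 + C2*sin(7*sqrt(3)*x/6) + C3*cos(7*sqrt(3)*x/6) + 4*x^3/7 - 27*x^2/49 - 288*x/343


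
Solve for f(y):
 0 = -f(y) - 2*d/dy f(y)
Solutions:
 f(y) = C1*exp(-y/2)


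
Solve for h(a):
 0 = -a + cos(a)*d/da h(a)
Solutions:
 h(a) = C1 + Integral(a/cos(a), a)


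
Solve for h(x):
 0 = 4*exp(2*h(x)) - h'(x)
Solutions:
 h(x) = log(-sqrt(-1/(C1 + 4*x))) - log(2)/2
 h(x) = log(-1/(C1 + 4*x))/2 - log(2)/2


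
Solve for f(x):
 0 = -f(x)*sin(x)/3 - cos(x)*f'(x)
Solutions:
 f(x) = C1*cos(x)^(1/3)


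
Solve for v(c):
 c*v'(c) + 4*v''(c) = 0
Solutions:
 v(c) = C1 + C2*erf(sqrt(2)*c/4)


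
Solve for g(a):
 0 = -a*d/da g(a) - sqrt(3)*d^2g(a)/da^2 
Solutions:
 g(a) = C1 + C2*erf(sqrt(2)*3^(3/4)*a/6)


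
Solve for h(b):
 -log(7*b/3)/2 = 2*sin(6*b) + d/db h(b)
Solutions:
 h(b) = C1 - b*log(b)/2 - b*log(7) + b/2 + b*log(21)/2 + cos(6*b)/3


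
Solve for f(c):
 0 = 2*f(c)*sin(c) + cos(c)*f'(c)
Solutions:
 f(c) = C1*cos(c)^2


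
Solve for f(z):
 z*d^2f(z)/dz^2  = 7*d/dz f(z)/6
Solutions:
 f(z) = C1 + C2*z^(13/6)


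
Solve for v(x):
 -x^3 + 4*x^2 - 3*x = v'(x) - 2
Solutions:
 v(x) = C1 - x^4/4 + 4*x^3/3 - 3*x^2/2 + 2*x


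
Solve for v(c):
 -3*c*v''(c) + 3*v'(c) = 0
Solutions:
 v(c) = C1 + C2*c^2


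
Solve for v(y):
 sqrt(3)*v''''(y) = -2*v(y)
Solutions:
 v(y) = (C1*sin(2^(3/4)*3^(7/8)*y/6) + C2*cos(2^(3/4)*3^(7/8)*y/6))*exp(-2^(3/4)*3^(7/8)*y/6) + (C3*sin(2^(3/4)*3^(7/8)*y/6) + C4*cos(2^(3/4)*3^(7/8)*y/6))*exp(2^(3/4)*3^(7/8)*y/6)


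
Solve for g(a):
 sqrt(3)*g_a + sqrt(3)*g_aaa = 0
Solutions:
 g(a) = C1 + C2*sin(a) + C3*cos(a)


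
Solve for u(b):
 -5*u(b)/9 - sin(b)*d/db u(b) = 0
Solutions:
 u(b) = C1*(cos(b) + 1)^(5/18)/(cos(b) - 1)^(5/18)


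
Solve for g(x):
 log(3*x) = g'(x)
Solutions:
 g(x) = C1 + x*log(x) - x + x*log(3)


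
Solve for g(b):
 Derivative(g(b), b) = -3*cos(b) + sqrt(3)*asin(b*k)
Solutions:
 g(b) = C1 + sqrt(3)*Piecewise((b*asin(b*k) + sqrt(-b^2*k^2 + 1)/k, Ne(k, 0)), (0, True)) - 3*sin(b)


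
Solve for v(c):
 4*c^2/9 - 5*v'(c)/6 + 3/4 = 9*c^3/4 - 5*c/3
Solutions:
 v(c) = C1 - 27*c^4/40 + 8*c^3/45 + c^2 + 9*c/10


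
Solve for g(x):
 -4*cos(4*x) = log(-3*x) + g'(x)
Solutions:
 g(x) = C1 - x*log(-x) - x*log(3) + x - sin(4*x)


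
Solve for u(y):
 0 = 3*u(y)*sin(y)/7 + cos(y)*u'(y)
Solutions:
 u(y) = C1*cos(y)^(3/7)


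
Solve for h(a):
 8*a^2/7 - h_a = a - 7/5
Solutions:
 h(a) = C1 + 8*a^3/21 - a^2/2 + 7*a/5


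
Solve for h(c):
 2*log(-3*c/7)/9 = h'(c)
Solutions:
 h(c) = C1 + 2*c*log(-c)/9 + 2*c*(-log(7) - 1 + log(3))/9


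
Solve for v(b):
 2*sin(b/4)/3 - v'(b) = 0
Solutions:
 v(b) = C1 - 8*cos(b/4)/3


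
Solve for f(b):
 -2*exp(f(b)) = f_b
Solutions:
 f(b) = log(1/(C1 + 2*b))


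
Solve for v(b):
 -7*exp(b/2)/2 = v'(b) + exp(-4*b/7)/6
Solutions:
 v(b) = C1 - 7*exp(b/2) + 7*exp(-4*b/7)/24


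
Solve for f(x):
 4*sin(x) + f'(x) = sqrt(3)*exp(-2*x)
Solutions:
 f(x) = C1 + 4*cos(x) - sqrt(3)*exp(-2*x)/2


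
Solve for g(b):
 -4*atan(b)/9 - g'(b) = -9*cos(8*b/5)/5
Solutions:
 g(b) = C1 - 4*b*atan(b)/9 + 2*log(b^2 + 1)/9 + 9*sin(8*b/5)/8


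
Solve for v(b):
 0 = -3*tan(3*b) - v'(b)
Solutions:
 v(b) = C1 + log(cos(3*b))


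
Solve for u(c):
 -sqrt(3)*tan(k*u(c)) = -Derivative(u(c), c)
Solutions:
 u(c) = Piecewise((-asin(exp(C1*k + sqrt(3)*c*k))/k + pi/k, Ne(k, 0)), (nan, True))
 u(c) = Piecewise((asin(exp(C1*k + sqrt(3)*c*k))/k, Ne(k, 0)), (nan, True))


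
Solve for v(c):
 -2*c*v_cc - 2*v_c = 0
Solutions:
 v(c) = C1 + C2*log(c)


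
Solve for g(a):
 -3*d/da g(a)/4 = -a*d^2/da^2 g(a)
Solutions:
 g(a) = C1 + C2*a^(7/4)


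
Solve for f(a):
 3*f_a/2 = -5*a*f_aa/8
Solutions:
 f(a) = C1 + C2/a^(7/5)


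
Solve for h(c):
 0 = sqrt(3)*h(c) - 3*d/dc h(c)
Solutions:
 h(c) = C1*exp(sqrt(3)*c/3)


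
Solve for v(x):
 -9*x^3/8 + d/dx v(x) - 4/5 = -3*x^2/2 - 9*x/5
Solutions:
 v(x) = C1 + 9*x^4/32 - x^3/2 - 9*x^2/10 + 4*x/5


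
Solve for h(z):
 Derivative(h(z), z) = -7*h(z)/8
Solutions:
 h(z) = C1*exp(-7*z/8)


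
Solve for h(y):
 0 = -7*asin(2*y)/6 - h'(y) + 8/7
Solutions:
 h(y) = C1 - 7*y*asin(2*y)/6 + 8*y/7 - 7*sqrt(1 - 4*y^2)/12


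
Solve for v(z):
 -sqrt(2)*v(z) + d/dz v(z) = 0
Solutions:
 v(z) = C1*exp(sqrt(2)*z)


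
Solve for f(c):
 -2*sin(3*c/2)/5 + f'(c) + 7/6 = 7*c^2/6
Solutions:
 f(c) = C1 + 7*c^3/18 - 7*c/6 - 4*cos(3*c/2)/15


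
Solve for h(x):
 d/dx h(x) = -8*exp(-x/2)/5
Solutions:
 h(x) = C1 + 16*exp(-x/2)/5


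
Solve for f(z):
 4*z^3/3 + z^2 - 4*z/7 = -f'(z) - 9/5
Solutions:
 f(z) = C1 - z^4/3 - z^3/3 + 2*z^2/7 - 9*z/5


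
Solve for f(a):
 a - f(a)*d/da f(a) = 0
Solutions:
 f(a) = -sqrt(C1 + a^2)
 f(a) = sqrt(C1 + a^2)


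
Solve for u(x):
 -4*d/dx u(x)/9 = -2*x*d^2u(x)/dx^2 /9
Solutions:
 u(x) = C1 + C2*x^3


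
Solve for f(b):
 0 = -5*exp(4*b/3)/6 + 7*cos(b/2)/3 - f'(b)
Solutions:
 f(b) = C1 - 5*exp(4*b/3)/8 + 14*sin(b/2)/3


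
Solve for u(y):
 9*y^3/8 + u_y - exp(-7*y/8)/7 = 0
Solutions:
 u(y) = C1 - 9*y^4/32 - 8*exp(-7*y/8)/49


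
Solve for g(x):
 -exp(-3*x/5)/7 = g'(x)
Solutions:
 g(x) = C1 + 5*exp(-3*x/5)/21


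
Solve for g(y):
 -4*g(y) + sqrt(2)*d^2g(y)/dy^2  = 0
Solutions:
 g(y) = C1*exp(-2^(3/4)*y) + C2*exp(2^(3/4)*y)


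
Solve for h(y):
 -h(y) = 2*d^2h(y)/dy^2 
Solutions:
 h(y) = C1*sin(sqrt(2)*y/2) + C2*cos(sqrt(2)*y/2)


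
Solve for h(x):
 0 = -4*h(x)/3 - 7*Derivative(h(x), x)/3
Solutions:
 h(x) = C1*exp(-4*x/7)


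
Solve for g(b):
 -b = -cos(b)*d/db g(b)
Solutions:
 g(b) = C1 + Integral(b/cos(b), b)


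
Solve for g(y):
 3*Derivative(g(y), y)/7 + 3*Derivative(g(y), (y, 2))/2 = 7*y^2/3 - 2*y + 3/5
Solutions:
 g(y) = C1 + C2*exp(-2*y/7) + 49*y^3/27 - 385*y^2/18 + 13601*y/90


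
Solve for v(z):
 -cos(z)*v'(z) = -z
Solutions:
 v(z) = C1 + Integral(z/cos(z), z)


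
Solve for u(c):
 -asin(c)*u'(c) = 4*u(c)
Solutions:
 u(c) = C1*exp(-4*Integral(1/asin(c), c))


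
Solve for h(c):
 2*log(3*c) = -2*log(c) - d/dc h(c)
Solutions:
 h(c) = C1 - 4*c*log(c) - c*log(9) + 4*c


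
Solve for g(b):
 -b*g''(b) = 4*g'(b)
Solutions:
 g(b) = C1 + C2/b^3


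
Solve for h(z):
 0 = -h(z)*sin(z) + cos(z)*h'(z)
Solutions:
 h(z) = C1/cos(z)


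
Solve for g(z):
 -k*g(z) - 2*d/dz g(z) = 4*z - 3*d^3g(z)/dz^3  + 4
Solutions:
 g(z) = C1*exp(-2^(1/3)*z*(2^(1/3)*(-9*k + sqrt(81*k^2 - 32))^(1/3) + 4/(-9*k + sqrt(81*k^2 - 32))^(1/3))/6) + C2*exp(2^(1/3)*z*(2^(1/3)*(-9*k + sqrt(81*k^2 - 32))^(1/3) - 2^(1/3)*sqrt(3)*I*(-9*k + sqrt(81*k^2 - 32))^(1/3) - 16/((-1 + sqrt(3)*I)*(-9*k + sqrt(81*k^2 - 32))^(1/3)))/12) + C3*exp(2^(1/3)*z*(2^(1/3)*(-9*k + sqrt(81*k^2 - 32))^(1/3) + 2^(1/3)*sqrt(3)*I*(-9*k + sqrt(81*k^2 - 32))^(1/3) + 16/((1 + sqrt(3)*I)*(-9*k + sqrt(81*k^2 - 32))^(1/3)))/12) - 4*z/k - 4/k + 8/k^2


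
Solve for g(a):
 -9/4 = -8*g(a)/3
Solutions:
 g(a) = 27/32


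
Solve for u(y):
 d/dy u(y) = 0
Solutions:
 u(y) = C1


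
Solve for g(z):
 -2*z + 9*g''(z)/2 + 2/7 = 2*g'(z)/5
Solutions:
 g(z) = C1 + C2*exp(4*z/45) - 5*z^2/2 - 1555*z/28


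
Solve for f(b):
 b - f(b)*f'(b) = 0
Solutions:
 f(b) = -sqrt(C1 + b^2)
 f(b) = sqrt(C1 + b^2)


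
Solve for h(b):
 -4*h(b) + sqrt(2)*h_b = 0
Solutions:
 h(b) = C1*exp(2*sqrt(2)*b)


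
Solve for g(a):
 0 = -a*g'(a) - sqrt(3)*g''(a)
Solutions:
 g(a) = C1 + C2*erf(sqrt(2)*3^(3/4)*a/6)


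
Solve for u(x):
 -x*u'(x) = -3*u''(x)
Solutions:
 u(x) = C1 + C2*erfi(sqrt(6)*x/6)


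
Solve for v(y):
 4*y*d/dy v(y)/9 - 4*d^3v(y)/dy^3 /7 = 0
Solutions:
 v(y) = C1 + Integral(C2*airyai(21^(1/3)*y/3) + C3*airybi(21^(1/3)*y/3), y)


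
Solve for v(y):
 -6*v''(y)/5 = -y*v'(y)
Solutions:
 v(y) = C1 + C2*erfi(sqrt(15)*y/6)


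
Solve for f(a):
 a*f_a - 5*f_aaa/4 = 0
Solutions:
 f(a) = C1 + Integral(C2*airyai(10^(2/3)*a/5) + C3*airybi(10^(2/3)*a/5), a)


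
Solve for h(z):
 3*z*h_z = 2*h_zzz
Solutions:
 h(z) = C1 + Integral(C2*airyai(2^(2/3)*3^(1/3)*z/2) + C3*airybi(2^(2/3)*3^(1/3)*z/2), z)


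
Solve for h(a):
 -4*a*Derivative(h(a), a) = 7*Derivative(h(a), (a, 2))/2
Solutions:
 h(a) = C1 + C2*erf(2*sqrt(7)*a/7)


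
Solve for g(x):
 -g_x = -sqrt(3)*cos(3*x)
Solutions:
 g(x) = C1 + sqrt(3)*sin(3*x)/3


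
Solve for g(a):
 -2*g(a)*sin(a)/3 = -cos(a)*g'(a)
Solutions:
 g(a) = C1/cos(a)^(2/3)


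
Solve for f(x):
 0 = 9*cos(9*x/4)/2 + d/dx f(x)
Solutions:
 f(x) = C1 - 2*sin(9*x/4)


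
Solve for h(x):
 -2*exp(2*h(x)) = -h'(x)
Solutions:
 h(x) = log(-sqrt(-1/(C1 + 2*x))) - log(2)/2
 h(x) = log(-1/(C1 + 2*x))/2 - log(2)/2


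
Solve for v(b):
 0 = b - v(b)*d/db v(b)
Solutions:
 v(b) = -sqrt(C1 + b^2)
 v(b) = sqrt(C1 + b^2)


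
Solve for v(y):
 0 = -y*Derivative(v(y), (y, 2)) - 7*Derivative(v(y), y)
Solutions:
 v(y) = C1 + C2/y^6


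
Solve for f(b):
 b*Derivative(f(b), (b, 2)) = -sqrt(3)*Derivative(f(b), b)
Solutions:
 f(b) = C1 + C2*b^(1 - sqrt(3))


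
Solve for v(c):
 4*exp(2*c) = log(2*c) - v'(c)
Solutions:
 v(c) = C1 + c*log(c) + c*(-1 + log(2)) - 2*exp(2*c)


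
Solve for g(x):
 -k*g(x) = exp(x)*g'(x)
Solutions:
 g(x) = C1*exp(k*exp(-x))


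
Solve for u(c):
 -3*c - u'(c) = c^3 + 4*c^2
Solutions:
 u(c) = C1 - c^4/4 - 4*c^3/3 - 3*c^2/2


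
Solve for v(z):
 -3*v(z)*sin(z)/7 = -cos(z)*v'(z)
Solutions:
 v(z) = C1/cos(z)^(3/7)


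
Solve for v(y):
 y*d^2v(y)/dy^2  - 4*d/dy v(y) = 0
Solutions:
 v(y) = C1 + C2*y^5


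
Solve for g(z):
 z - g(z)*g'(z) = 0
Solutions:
 g(z) = -sqrt(C1 + z^2)
 g(z) = sqrt(C1 + z^2)


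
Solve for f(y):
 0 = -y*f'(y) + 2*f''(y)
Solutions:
 f(y) = C1 + C2*erfi(y/2)


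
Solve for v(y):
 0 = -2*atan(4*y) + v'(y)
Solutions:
 v(y) = C1 + 2*y*atan(4*y) - log(16*y^2 + 1)/4


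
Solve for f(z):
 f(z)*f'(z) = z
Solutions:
 f(z) = -sqrt(C1 + z^2)
 f(z) = sqrt(C1 + z^2)


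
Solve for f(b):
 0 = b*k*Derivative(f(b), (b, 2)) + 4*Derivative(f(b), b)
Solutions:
 f(b) = C1 + b^(((re(k) - 4)*re(k) + im(k)^2)/(re(k)^2 + im(k)^2))*(C2*sin(4*log(b)*Abs(im(k))/(re(k)^2 + im(k)^2)) + C3*cos(4*log(b)*im(k)/(re(k)^2 + im(k)^2)))


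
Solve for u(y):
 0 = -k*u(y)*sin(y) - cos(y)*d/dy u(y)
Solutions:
 u(y) = C1*exp(k*log(cos(y)))


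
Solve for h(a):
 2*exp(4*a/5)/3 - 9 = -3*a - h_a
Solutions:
 h(a) = C1 - 3*a^2/2 + 9*a - 5*exp(4*a/5)/6


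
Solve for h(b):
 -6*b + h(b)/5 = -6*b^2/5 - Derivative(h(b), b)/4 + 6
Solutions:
 h(b) = C1*exp(-4*b/5) - 6*b^2 + 45*b - 105/4


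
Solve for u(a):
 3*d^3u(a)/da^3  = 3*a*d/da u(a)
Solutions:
 u(a) = C1 + Integral(C2*airyai(a) + C3*airybi(a), a)


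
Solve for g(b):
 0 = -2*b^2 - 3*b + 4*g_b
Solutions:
 g(b) = C1 + b^3/6 + 3*b^2/8


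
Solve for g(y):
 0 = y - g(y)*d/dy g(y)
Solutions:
 g(y) = -sqrt(C1 + y^2)
 g(y) = sqrt(C1 + y^2)


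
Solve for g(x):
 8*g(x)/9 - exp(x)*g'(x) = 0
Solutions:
 g(x) = C1*exp(-8*exp(-x)/9)


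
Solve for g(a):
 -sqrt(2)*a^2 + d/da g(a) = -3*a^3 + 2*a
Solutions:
 g(a) = C1 - 3*a^4/4 + sqrt(2)*a^3/3 + a^2


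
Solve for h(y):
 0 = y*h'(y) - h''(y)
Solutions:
 h(y) = C1 + C2*erfi(sqrt(2)*y/2)


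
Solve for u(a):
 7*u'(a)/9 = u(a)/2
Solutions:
 u(a) = C1*exp(9*a/14)


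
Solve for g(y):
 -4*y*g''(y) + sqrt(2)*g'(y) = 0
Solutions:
 g(y) = C1 + C2*y^(sqrt(2)/4 + 1)


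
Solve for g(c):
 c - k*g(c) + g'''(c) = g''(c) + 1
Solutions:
 g(c) = C1*exp(c*(-(-27*k/2 + sqrt((27*k + 2)^2 - 4)/2 - 1)^(1/3) + 1 - 1/(-27*k/2 + sqrt((27*k + 2)^2 - 4)/2 - 1)^(1/3))/3) + C2*exp(c*((-27*k/2 + sqrt((27*k + 2)^2 - 4)/2 - 1)^(1/3) - sqrt(3)*I*(-27*k/2 + sqrt((27*k + 2)^2 - 4)/2 - 1)^(1/3) + 2 - 4/((-1 + sqrt(3)*I)*(-27*k/2 + sqrt((27*k + 2)^2 - 4)/2 - 1)^(1/3)))/6) + C3*exp(c*((-27*k/2 + sqrt((27*k + 2)^2 - 4)/2 - 1)^(1/3) + sqrt(3)*I*(-27*k/2 + sqrt((27*k + 2)^2 - 4)/2 - 1)^(1/3) + 2 + 4/((1 + sqrt(3)*I)*(-27*k/2 + sqrt((27*k + 2)^2 - 4)/2 - 1)^(1/3)))/6) + c/k - 1/k


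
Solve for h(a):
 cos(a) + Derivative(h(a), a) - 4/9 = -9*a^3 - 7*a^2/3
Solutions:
 h(a) = C1 - 9*a^4/4 - 7*a^3/9 + 4*a/9 - sin(a)


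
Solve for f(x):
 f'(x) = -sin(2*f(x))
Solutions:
 f(x) = pi - acos((-C1 - exp(4*x))/(C1 - exp(4*x)))/2
 f(x) = acos((-C1 - exp(4*x))/(C1 - exp(4*x)))/2


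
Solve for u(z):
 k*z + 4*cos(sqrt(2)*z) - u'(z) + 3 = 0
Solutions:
 u(z) = C1 + k*z^2/2 + 3*z + 2*sqrt(2)*sin(sqrt(2)*z)


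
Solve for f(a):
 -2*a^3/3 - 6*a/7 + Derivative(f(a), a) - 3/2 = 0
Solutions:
 f(a) = C1 + a^4/6 + 3*a^2/7 + 3*a/2


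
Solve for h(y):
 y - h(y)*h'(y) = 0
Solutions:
 h(y) = -sqrt(C1 + y^2)
 h(y) = sqrt(C1 + y^2)


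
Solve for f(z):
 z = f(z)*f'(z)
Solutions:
 f(z) = -sqrt(C1 + z^2)
 f(z) = sqrt(C1 + z^2)


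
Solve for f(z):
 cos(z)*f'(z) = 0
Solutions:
 f(z) = C1


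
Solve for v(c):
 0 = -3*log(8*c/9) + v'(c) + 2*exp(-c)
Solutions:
 v(c) = C1 + 3*c*log(c) + 3*c*(-2*log(3) - 1 + 3*log(2)) + 2*exp(-c)


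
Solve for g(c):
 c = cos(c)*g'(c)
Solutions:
 g(c) = C1 + Integral(c/cos(c), c)


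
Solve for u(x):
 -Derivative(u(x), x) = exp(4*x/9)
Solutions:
 u(x) = C1 - 9*exp(4*x/9)/4


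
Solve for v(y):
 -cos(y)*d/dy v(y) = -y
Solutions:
 v(y) = C1 + Integral(y/cos(y), y)


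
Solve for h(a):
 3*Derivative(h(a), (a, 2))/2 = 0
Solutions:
 h(a) = C1 + C2*a


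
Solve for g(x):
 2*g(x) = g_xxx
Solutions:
 g(x) = C3*exp(2^(1/3)*x) + (C1*sin(2^(1/3)*sqrt(3)*x/2) + C2*cos(2^(1/3)*sqrt(3)*x/2))*exp(-2^(1/3)*x/2)


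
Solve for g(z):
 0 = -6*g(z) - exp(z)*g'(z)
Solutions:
 g(z) = C1*exp(6*exp(-z))


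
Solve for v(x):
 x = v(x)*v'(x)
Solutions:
 v(x) = -sqrt(C1 + x^2)
 v(x) = sqrt(C1 + x^2)


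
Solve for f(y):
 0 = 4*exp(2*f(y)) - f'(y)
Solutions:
 f(y) = log(-sqrt(-1/(C1 + 4*y))) - log(2)/2
 f(y) = log(-1/(C1 + 4*y))/2 - log(2)/2


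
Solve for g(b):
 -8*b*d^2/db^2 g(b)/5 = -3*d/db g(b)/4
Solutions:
 g(b) = C1 + C2*b^(47/32)


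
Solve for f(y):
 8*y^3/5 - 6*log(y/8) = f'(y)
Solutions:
 f(y) = C1 + 2*y^4/5 - 6*y*log(y) + 6*y + y*log(262144)


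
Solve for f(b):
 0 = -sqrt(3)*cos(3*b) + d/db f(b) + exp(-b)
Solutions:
 f(b) = C1 + sqrt(3)*sin(3*b)/3 + exp(-b)


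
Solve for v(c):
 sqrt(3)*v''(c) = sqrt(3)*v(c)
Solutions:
 v(c) = C1*exp(-c) + C2*exp(c)


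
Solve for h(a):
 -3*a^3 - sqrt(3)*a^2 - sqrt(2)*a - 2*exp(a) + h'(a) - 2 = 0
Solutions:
 h(a) = C1 + 3*a^4/4 + sqrt(3)*a^3/3 + sqrt(2)*a^2/2 + 2*a + 2*exp(a)


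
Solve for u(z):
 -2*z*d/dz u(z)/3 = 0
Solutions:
 u(z) = C1


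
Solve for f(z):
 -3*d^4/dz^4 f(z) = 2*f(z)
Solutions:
 f(z) = (C1*sin(6^(3/4)*z/6) + C2*cos(6^(3/4)*z/6))*exp(-6^(3/4)*z/6) + (C3*sin(6^(3/4)*z/6) + C4*cos(6^(3/4)*z/6))*exp(6^(3/4)*z/6)


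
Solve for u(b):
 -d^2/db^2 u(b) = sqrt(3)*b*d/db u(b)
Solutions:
 u(b) = C1 + C2*erf(sqrt(2)*3^(1/4)*b/2)


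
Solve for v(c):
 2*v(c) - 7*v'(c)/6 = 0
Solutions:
 v(c) = C1*exp(12*c/7)


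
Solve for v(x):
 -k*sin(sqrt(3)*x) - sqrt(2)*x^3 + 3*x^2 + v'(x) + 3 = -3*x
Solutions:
 v(x) = C1 - sqrt(3)*k*cos(sqrt(3)*x)/3 + sqrt(2)*x^4/4 - x^3 - 3*x^2/2 - 3*x


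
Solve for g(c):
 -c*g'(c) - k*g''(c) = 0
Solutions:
 g(c) = C1 + C2*sqrt(k)*erf(sqrt(2)*c*sqrt(1/k)/2)


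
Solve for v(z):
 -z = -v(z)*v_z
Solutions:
 v(z) = -sqrt(C1 + z^2)
 v(z) = sqrt(C1 + z^2)


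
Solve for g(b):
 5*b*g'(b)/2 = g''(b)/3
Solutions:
 g(b) = C1 + C2*erfi(sqrt(15)*b/2)


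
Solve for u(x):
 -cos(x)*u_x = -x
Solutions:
 u(x) = C1 + Integral(x/cos(x), x)


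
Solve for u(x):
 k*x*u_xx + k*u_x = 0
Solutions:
 u(x) = C1 + C2*log(x)


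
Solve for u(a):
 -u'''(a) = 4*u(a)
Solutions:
 u(a) = C3*exp(-2^(2/3)*a) + (C1*sin(2^(2/3)*sqrt(3)*a/2) + C2*cos(2^(2/3)*sqrt(3)*a/2))*exp(2^(2/3)*a/2)


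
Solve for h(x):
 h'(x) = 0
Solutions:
 h(x) = C1


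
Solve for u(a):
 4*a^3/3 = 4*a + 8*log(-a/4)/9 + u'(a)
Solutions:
 u(a) = C1 + a^4/3 - 2*a^2 - 8*a*log(-a)/9 + 8*a*(1 + 2*log(2))/9


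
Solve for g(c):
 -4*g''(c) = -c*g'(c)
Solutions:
 g(c) = C1 + C2*erfi(sqrt(2)*c/4)


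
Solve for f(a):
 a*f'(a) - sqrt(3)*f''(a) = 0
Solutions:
 f(a) = C1 + C2*erfi(sqrt(2)*3^(3/4)*a/6)


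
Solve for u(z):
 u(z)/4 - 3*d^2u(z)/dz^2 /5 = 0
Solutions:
 u(z) = C1*exp(-sqrt(15)*z/6) + C2*exp(sqrt(15)*z/6)


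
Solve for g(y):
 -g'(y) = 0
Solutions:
 g(y) = C1


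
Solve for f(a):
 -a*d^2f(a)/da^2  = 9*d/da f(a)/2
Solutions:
 f(a) = C1 + C2/a^(7/2)


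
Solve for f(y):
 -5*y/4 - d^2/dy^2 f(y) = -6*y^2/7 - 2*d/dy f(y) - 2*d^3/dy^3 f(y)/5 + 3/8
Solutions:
 f(y) = C1 - y^3/7 + 11*y^2/112 + 16*y/35 + (C2*sin(sqrt(55)*y/4) + C3*cos(sqrt(55)*y/4))*exp(5*y/4)


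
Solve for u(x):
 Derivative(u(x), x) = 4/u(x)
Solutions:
 u(x) = -sqrt(C1 + 8*x)
 u(x) = sqrt(C1 + 8*x)


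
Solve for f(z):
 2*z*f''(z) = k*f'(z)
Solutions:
 f(z) = C1 + z^(re(k)/2 + 1)*(C2*sin(log(z)*Abs(im(k))/2) + C3*cos(log(z)*im(k)/2))


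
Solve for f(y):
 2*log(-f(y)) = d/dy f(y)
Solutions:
 -li(-f(y)) = C1 + 2*y


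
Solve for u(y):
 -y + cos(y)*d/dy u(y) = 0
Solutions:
 u(y) = C1 + Integral(y/cos(y), y)


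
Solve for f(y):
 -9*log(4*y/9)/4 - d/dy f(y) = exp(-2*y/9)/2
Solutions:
 f(y) = C1 - 9*y*log(y)/4 + 9*y*(-2*log(2) + 1 + 2*log(3))/4 + 9*exp(-2*y/9)/4


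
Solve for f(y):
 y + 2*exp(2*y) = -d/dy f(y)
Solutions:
 f(y) = C1 - y^2/2 - exp(2*y)


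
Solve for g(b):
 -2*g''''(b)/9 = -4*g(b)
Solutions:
 g(b) = C1*exp(-2^(1/4)*sqrt(3)*b) + C2*exp(2^(1/4)*sqrt(3)*b) + C3*sin(2^(1/4)*sqrt(3)*b) + C4*cos(2^(1/4)*sqrt(3)*b)


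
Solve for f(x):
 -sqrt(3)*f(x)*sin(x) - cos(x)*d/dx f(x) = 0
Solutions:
 f(x) = C1*cos(x)^(sqrt(3))


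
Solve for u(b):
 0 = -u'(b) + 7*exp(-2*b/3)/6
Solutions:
 u(b) = C1 - 7*exp(-2*b/3)/4


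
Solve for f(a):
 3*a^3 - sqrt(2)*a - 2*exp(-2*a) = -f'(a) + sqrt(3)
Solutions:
 f(a) = C1 - 3*a^4/4 + sqrt(2)*a^2/2 + sqrt(3)*a - exp(-2*a)


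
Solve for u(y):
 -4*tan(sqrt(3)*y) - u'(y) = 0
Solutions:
 u(y) = C1 + 4*sqrt(3)*log(cos(sqrt(3)*y))/3


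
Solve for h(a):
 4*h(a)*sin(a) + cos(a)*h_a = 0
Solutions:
 h(a) = C1*cos(a)^4


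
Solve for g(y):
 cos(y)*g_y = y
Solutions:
 g(y) = C1 + Integral(y/cos(y), y)


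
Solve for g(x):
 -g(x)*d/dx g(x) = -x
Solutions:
 g(x) = -sqrt(C1 + x^2)
 g(x) = sqrt(C1 + x^2)


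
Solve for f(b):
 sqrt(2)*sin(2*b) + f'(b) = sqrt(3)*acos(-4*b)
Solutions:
 f(b) = C1 + sqrt(3)*(b*acos(-4*b) + sqrt(1 - 16*b^2)/4) + sqrt(2)*cos(2*b)/2


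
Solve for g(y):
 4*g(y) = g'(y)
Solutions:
 g(y) = C1*exp(4*y)


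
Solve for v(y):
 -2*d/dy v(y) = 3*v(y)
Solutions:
 v(y) = C1*exp(-3*y/2)


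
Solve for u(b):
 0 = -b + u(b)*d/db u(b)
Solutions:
 u(b) = -sqrt(C1 + b^2)
 u(b) = sqrt(C1 + b^2)


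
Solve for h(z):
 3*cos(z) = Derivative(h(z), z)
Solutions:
 h(z) = C1 + 3*sin(z)


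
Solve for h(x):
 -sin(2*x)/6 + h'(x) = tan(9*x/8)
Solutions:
 h(x) = C1 - 8*log(cos(9*x/8))/9 - cos(2*x)/12


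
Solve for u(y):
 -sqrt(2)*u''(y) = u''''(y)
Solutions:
 u(y) = C1 + C2*y + C3*sin(2^(1/4)*y) + C4*cos(2^(1/4)*y)


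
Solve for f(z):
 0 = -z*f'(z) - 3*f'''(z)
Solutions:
 f(z) = C1 + Integral(C2*airyai(-3^(2/3)*z/3) + C3*airybi(-3^(2/3)*z/3), z)


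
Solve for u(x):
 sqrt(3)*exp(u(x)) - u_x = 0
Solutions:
 u(x) = log(-1/(C1 + sqrt(3)*x))


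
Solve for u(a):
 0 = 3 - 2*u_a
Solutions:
 u(a) = C1 + 3*a/2


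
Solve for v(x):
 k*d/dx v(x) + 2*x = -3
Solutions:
 v(x) = C1 - x^2/k - 3*x/k


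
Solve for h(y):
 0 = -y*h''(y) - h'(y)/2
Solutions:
 h(y) = C1 + C2*sqrt(y)


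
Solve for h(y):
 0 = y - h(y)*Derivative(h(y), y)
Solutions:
 h(y) = -sqrt(C1 + y^2)
 h(y) = sqrt(C1 + y^2)


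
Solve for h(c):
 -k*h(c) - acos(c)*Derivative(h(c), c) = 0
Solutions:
 h(c) = C1*exp(-k*Integral(1/acos(c), c))


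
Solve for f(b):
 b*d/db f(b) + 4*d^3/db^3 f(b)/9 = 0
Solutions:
 f(b) = C1 + Integral(C2*airyai(-2^(1/3)*3^(2/3)*b/2) + C3*airybi(-2^(1/3)*3^(2/3)*b/2), b)


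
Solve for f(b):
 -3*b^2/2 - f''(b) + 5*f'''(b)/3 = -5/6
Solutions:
 f(b) = C1 + C2*b + C3*exp(3*b/5) - b^4/8 - 5*b^3/6 - 15*b^2/4


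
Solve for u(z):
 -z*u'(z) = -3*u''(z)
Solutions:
 u(z) = C1 + C2*erfi(sqrt(6)*z/6)


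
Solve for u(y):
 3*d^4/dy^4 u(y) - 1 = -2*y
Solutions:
 u(y) = C1 + C2*y + C3*y^2 + C4*y^3 - y^5/180 + y^4/72


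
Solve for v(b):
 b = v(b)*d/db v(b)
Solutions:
 v(b) = -sqrt(C1 + b^2)
 v(b) = sqrt(C1 + b^2)


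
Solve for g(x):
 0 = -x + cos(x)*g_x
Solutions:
 g(x) = C1 + Integral(x/cos(x), x)


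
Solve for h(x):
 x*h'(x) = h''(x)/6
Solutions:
 h(x) = C1 + C2*erfi(sqrt(3)*x)


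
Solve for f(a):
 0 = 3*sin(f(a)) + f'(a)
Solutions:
 f(a) = -acos((-C1 - exp(6*a))/(C1 - exp(6*a))) + 2*pi
 f(a) = acos((-C1 - exp(6*a))/(C1 - exp(6*a)))


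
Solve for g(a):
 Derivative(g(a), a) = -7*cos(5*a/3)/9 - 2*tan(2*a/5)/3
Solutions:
 g(a) = C1 + 5*log(cos(2*a/5))/3 - 7*sin(5*a/3)/15


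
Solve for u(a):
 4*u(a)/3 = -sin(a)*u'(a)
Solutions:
 u(a) = C1*(cos(a) + 1)^(2/3)/(cos(a) - 1)^(2/3)


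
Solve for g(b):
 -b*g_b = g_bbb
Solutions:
 g(b) = C1 + Integral(C2*airyai(-b) + C3*airybi(-b), b)


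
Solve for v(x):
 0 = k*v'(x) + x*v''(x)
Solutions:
 v(x) = C1 + x^(1 - re(k))*(C2*sin(log(x)*Abs(im(k))) + C3*cos(log(x)*im(k)))


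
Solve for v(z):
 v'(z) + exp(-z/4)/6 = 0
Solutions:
 v(z) = C1 + 2*exp(-z/4)/3


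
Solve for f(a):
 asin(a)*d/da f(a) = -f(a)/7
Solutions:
 f(a) = C1*exp(-Integral(1/asin(a), a)/7)


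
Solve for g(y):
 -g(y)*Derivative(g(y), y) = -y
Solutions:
 g(y) = -sqrt(C1 + y^2)
 g(y) = sqrt(C1 + y^2)


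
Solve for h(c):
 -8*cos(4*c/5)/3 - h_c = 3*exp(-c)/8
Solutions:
 h(c) = C1 - 10*sin(4*c/5)/3 + 3*exp(-c)/8


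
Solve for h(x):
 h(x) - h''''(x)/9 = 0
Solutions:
 h(x) = C1*exp(-sqrt(3)*x) + C2*exp(sqrt(3)*x) + C3*sin(sqrt(3)*x) + C4*cos(sqrt(3)*x)


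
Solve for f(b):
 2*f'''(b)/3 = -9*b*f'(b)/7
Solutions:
 f(b) = C1 + Integral(C2*airyai(-3*14^(2/3)*b/14) + C3*airybi(-3*14^(2/3)*b/14), b)


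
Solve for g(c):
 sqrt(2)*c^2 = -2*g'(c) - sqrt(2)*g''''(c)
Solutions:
 g(c) = C1 + C4*exp(-2^(1/6)*c) - sqrt(2)*c^3/6 + (C2*sin(2^(1/6)*sqrt(3)*c/2) + C3*cos(2^(1/6)*sqrt(3)*c/2))*exp(2^(1/6)*c/2)


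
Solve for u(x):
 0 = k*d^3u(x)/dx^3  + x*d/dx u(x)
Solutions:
 u(x) = C1 + Integral(C2*airyai(x*(-1/k)^(1/3)) + C3*airybi(x*(-1/k)^(1/3)), x)


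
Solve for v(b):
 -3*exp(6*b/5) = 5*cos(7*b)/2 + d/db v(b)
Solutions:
 v(b) = C1 - 5*exp(6*b/5)/2 - 5*sin(7*b)/14


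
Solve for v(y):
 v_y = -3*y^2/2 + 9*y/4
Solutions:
 v(y) = C1 - y^3/2 + 9*y^2/8


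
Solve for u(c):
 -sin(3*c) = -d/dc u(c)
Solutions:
 u(c) = C1 - cos(3*c)/3


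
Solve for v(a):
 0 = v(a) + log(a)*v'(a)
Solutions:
 v(a) = C1*exp(-li(a))


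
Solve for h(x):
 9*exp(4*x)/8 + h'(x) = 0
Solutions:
 h(x) = C1 - 9*exp(4*x)/32


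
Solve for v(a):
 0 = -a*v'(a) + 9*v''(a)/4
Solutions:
 v(a) = C1 + C2*erfi(sqrt(2)*a/3)


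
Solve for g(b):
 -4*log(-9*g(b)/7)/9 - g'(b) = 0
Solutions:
 9*Integral(1/(log(-_y) - log(7) + 2*log(3)), (_y, g(b)))/4 = C1 - b


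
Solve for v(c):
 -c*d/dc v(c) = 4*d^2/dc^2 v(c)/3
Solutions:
 v(c) = C1 + C2*erf(sqrt(6)*c/4)


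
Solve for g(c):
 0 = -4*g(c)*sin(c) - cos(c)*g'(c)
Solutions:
 g(c) = C1*cos(c)^4


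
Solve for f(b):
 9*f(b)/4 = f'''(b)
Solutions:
 f(b) = C3*exp(2^(1/3)*3^(2/3)*b/2) + (C1*sin(3*2^(1/3)*3^(1/6)*b/4) + C2*cos(3*2^(1/3)*3^(1/6)*b/4))*exp(-2^(1/3)*3^(2/3)*b/4)


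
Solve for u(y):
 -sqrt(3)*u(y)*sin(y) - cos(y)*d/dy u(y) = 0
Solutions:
 u(y) = C1*cos(y)^(sqrt(3))


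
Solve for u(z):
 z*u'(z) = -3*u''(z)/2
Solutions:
 u(z) = C1 + C2*erf(sqrt(3)*z/3)


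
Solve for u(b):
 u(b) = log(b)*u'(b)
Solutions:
 u(b) = C1*exp(li(b))


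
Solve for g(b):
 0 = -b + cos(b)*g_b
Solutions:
 g(b) = C1 + Integral(b/cos(b), b)


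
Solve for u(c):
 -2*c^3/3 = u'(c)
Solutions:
 u(c) = C1 - c^4/6


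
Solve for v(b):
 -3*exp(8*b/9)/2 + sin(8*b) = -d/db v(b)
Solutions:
 v(b) = C1 + 27*exp(8*b/9)/16 + cos(8*b)/8


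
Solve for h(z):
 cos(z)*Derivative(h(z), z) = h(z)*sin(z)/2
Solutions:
 h(z) = C1/sqrt(cos(z))


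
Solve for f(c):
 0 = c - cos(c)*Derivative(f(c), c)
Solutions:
 f(c) = C1 + Integral(c/cos(c), c)


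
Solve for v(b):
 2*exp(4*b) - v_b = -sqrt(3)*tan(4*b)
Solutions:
 v(b) = C1 + exp(4*b)/2 - sqrt(3)*log(cos(4*b))/4


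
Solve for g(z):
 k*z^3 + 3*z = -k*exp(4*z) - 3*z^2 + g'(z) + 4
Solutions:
 g(z) = C1 + k*z^4/4 + k*exp(4*z)/4 + z^3 + 3*z^2/2 - 4*z


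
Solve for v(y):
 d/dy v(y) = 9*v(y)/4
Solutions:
 v(y) = C1*exp(9*y/4)


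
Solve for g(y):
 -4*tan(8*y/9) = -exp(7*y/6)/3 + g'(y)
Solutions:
 g(y) = C1 + 2*exp(7*y/6)/7 + 9*log(cos(8*y/9))/2


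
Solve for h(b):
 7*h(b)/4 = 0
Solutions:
 h(b) = 0


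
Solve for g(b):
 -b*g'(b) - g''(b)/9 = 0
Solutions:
 g(b) = C1 + C2*erf(3*sqrt(2)*b/2)


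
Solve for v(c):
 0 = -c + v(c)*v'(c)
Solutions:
 v(c) = -sqrt(C1 + c^2)
 v(c) = sqrt(C1 + c^2)


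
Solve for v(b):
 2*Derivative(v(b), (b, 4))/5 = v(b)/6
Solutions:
 v(b) = C1*exp(-sqrt(2)*3^(3/4)*5^(1/4)*b/6) + C2*exp(sqrt(2)*3^(3/4)*5^(1/4)*b/6) + C3*sin(sqrt(2)*3^(3/4)*5^(1/4)*b/6) + C4*cos(sqrt(2)*3^(3/4)*5^(1/4)*b/6)


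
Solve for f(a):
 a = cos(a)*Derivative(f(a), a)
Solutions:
 f(a) = C1 + Integral(a/cos(a), a)


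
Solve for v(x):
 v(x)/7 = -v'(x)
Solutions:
 v(x) = C1*exp(-x/7)


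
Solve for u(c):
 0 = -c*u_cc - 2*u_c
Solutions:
 u(c) = C1 + C2/c


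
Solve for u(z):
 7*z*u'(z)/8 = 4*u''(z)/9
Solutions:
 u(z) = C1 + C2*erfi(3*sqrt(7)*z/8)


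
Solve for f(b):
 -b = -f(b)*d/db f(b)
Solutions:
 f(b) = -sqrt(C1 + b^2)
 f(b) = sqrt(C1 + b^2)


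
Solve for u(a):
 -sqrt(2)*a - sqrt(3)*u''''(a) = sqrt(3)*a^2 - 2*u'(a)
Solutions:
 u(a) = C1 + C4*exp(2^(1/3)*3^(5/6)*a/3) + sqrt(3)*a^3/6 + sqrt(2)*a^2/4 + (C2*sin(6^(1/3)*a/2) + C3*cos(6^(1/3)*a/2))*exp(-2^(1/3)*3^(5/6)*a/6)


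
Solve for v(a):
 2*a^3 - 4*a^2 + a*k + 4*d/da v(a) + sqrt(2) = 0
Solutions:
 v(a) = C1 - a^4/8 + a^3/3 - a^2*k/8 - sqrt(2)*a/4


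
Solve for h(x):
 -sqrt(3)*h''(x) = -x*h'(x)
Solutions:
 h(x) = C1 + C2*erfi(sqrt(2)*3^(3/4)*x/6)


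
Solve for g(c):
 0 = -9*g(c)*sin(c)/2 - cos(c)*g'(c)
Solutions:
 g(c) = C1*cos(c)^(9/2)


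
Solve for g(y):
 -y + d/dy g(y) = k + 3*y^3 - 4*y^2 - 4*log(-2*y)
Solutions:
 g(y) = C1 + 3*y^4/4 - 4*y^3/3 + y^2/2 + y*(k - 4*log(2) + 4) - 4*y*log(-y)


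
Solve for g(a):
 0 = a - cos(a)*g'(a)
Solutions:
 g(a) = C1 + Integral(a/cos(a), a)
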